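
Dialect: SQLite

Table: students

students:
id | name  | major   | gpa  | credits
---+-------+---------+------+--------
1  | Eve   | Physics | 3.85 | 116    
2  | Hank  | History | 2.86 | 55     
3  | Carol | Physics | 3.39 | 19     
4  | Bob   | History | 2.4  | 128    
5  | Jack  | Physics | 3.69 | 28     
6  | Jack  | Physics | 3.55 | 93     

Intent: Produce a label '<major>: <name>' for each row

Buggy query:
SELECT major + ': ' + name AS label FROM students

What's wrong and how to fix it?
Bug: '+' is numeric addition; on text columns SQLite converts them to 0 instead of concatenating

Fix: Use the || operator for string concatenation

Corrected query:
SELECT major || ': ' || name AS label FROM students

Result:
label         
--------------
Physics: Eve  
History: Hank 
Physics: Carol
History: Bob  
Physics: Jack 
Physics: Jack 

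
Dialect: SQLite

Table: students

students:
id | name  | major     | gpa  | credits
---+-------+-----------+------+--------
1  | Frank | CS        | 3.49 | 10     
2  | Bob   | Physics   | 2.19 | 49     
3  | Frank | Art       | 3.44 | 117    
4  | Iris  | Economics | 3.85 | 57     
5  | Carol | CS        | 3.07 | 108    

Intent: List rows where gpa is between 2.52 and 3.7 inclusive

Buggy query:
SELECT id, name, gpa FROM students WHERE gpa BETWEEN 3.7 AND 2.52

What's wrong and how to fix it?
Bug: BETWEEN expects the lower bound first; with 3.7 AND 2.52 the range is empty

Fix: Write BETWEEN 2.52 AND 3.7

Corrected query:
SELECT id, name, gpa FROM students WHERE gpa BETWEEN 2.52 AND 3.7

Result:
id | name  | gpa 
---+-------+-----
1  | Frank | 3.49
3  | Frank | 3.44
5  | Carol | 3.07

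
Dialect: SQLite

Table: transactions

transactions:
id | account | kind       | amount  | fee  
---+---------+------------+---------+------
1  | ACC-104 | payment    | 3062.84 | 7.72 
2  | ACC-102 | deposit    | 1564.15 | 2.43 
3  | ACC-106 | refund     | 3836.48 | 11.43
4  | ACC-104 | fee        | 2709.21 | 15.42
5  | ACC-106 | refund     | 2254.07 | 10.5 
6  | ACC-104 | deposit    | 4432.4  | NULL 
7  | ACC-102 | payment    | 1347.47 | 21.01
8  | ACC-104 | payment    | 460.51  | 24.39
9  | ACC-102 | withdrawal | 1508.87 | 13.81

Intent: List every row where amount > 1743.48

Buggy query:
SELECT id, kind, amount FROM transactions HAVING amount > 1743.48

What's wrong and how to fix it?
Bug: This is a non-aggregate query (no GROUP BY, no aggregates), so in SQLite the HAVING clause is invalid here; a row-level condition belongs in WHERE

Fix: Replace HAVING with WHERE since the condition applies to individual rows

Corrected query:
SELECT id, kind, amount FROM transactions WHERE amount > 1743.48

Result:
id | kind    | amount 
---+---------+--------
1  | payment | 3062.84
3  | refund  | 3836.48
4  | fee     | 2709.21
5  | refund  | 2254.07
6  | deposit | 4432.4 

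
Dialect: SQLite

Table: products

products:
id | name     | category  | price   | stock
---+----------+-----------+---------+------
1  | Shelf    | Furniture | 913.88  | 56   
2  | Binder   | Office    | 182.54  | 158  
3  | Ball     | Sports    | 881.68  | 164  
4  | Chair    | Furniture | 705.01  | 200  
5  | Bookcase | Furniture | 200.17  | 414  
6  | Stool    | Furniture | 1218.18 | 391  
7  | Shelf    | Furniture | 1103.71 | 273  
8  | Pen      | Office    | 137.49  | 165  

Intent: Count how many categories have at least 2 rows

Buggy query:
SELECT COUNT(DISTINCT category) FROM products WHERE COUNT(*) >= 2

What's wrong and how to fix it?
Bug: WHERE filters individual rows, not groups, so a group-level COUNT is invalid there

Fix: Use a subquery that GROUPs and filters with HAVING, then count its rows

Corrected query:
SELECT COUNT(*) FROM (SELECT category FROM products GROUP BY category HAVING COUNT(*) >= 2)

Result:
COUNT(*)
--------
2       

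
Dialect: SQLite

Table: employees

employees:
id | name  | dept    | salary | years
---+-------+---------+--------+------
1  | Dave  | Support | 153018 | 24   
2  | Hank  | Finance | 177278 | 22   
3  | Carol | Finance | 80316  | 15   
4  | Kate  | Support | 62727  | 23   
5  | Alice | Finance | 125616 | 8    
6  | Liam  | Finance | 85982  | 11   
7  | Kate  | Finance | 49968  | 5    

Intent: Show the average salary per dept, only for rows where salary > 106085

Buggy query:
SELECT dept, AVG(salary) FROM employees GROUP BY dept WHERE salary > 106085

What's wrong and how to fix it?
Bug: WHERE cannot follow GROUP BY

Fix: Place WHERE between FROM and GROUP BY

Corrected query:
SELECT dept, AVG(salary) FROM employees WHERE salary > 106085 GROUP BY dept

Result:
dept    | AVG(salary)
--------+------------
Finance | 151447     
Support | 153018     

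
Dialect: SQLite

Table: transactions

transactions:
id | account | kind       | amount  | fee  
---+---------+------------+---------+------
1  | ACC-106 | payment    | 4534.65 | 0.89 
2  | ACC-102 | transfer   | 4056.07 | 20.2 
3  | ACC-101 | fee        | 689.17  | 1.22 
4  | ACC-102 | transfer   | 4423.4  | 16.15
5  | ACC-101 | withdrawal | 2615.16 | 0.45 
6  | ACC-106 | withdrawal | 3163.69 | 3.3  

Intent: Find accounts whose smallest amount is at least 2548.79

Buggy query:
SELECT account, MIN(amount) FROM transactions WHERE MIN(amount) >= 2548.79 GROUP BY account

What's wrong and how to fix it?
Bug: Aggregates like MIN are computed per group after WHERE runs

Fix: Use HAVING for the per-group MIN condition

Corrected query:
SELECT account, MIN(amount) FROM transactions GROUP BY account HAVING MIN(amount) >= 2548.79

Result:
account | MIN(amount)
--------+------------
ACC-102 | 4056.07    
ACC-106 | 3163.69    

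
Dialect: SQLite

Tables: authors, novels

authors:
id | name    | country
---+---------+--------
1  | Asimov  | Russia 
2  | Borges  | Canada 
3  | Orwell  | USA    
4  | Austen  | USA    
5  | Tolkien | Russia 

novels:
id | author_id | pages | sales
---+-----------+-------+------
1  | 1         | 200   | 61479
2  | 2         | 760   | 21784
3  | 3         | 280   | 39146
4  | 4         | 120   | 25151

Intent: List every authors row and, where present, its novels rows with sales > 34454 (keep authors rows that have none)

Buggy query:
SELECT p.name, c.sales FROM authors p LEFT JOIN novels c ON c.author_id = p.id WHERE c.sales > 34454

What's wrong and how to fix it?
Bug: A WHERE condition on the right-hand table after LEFT JOIN drops unmatched parents

Fix: Move the right-table condition into the ON clause so unmatched parents are kept

Corrected query:
SELECT p.name, c.sales FROM authors p LEFT JOIN novels c ON c.author_id = p.id AND c.sales > 34454

Result:
name    | sales
--------+------
Asimov  | 61479
Borges  | NULL 
Orwell  | 39146
Austen  | NULL 
Tolkien | NULL 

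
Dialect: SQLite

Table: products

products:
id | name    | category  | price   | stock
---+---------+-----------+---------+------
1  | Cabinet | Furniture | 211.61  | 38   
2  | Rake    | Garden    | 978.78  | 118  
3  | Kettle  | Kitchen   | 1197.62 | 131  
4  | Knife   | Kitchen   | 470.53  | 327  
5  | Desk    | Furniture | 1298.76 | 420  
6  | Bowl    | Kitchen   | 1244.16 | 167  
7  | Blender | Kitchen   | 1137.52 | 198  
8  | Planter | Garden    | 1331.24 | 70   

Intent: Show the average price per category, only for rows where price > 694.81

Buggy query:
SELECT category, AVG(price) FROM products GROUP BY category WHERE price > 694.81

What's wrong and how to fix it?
Bug: Row-level WHERE must come before GROUP BY in the clause order

Fix: Place WHERE between FROM and GROUP BY

Corrected query:
SELECT category, AVG(price) FROM products WHERE price > 694.81 GROUP BY category

Result:
category  | AVG(price)
----------+-----------
Furniture | 1298.76   
Garden    | 1155.01   
Kitchen   | 1193.1    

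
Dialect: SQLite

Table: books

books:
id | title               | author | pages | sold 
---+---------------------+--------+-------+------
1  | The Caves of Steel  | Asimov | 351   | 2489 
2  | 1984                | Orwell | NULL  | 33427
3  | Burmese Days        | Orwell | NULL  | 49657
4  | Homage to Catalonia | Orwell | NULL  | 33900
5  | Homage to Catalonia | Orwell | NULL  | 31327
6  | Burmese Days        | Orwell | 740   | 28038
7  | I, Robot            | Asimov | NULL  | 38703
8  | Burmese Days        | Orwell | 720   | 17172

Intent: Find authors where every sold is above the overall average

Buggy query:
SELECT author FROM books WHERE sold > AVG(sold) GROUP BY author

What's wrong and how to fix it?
Bug: AVG() is an aggregate; it can't sit directly in WHERE

Fix: Use a subquery for AVG and a HAVING MIN(...) filter so the condition holds for every row in the group

Corrected query:
SELECT author FROM books GROUP BY author HAVING MIN(sold) > (SELECT AVG(sold) FROM books)

Result:
(no rows)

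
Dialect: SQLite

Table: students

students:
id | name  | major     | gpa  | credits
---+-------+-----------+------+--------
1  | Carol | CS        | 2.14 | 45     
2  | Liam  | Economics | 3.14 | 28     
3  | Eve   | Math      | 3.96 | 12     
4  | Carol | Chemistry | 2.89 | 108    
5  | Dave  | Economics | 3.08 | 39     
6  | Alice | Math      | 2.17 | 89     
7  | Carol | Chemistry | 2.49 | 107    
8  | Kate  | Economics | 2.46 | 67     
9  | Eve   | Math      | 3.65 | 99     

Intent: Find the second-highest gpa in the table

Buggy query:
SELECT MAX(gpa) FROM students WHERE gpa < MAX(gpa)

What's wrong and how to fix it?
Bug: MAX(gpa) on the right of the comparison is an aggregate-in-WHERE error

Fix: Compute the overall MAX in a subquery, then take MAX of rows below it

Corrected query:
SELECT MAX(gpa) FROM students WHERE gpa < (SELECT MAX(gpa) FROM students)

Result:
MAX(gpa)
--------
3.65    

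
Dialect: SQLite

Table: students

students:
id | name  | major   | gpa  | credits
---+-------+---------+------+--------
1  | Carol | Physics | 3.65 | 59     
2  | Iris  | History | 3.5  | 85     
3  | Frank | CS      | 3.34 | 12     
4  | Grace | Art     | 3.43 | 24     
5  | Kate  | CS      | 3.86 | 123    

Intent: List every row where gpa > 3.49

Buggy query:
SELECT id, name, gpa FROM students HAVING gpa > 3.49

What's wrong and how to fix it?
Bug: HAVING filters the output of aggregation, but this query has no GROUP BY and no aggregate functions, so SQLite rejects it (HAVING clause on a non-aggregate query); the condition here is per row

Fix: Replace HAVING with WHERE since the condition applies to individual rows

Corrected query:
SELECT id, name, gpa FROM students WHERE gpa > 3.49

Result:
id | name  | gpa 
---+-------+-----
1  | Carol | 3.65
2  | Iris  | 3.5 
5  | Kate  | 3.86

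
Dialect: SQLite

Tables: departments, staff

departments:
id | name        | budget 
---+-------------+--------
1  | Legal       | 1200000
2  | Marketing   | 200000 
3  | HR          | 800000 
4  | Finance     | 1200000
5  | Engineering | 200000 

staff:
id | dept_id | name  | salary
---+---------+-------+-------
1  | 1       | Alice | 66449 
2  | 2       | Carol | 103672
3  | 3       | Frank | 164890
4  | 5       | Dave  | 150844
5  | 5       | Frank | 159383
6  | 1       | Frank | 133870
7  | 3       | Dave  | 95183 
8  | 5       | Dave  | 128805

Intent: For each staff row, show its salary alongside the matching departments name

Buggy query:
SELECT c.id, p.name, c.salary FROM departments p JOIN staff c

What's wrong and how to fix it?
Bug: JOIN with no ON clause produces a cartesian product; every staff row pairs with every departments row

Fix: Add ON c.dept_id = p.id to the JOIN

Corrected query:
SELECT c.id, p.name, c.salary FROM departments p JOIN staff c ON c.dept_id = p.id

Result:
id | name        | salary
---+-------------+-------
1  | Legal       | 66449 
2  | Marketing   | 103672
3  | HR          | 164890
4  | Engineering | 150844
5  | Engineering | 159383
6  | Legal       | 133870
7  | HR          | 95183 
8  | Engineering | 128805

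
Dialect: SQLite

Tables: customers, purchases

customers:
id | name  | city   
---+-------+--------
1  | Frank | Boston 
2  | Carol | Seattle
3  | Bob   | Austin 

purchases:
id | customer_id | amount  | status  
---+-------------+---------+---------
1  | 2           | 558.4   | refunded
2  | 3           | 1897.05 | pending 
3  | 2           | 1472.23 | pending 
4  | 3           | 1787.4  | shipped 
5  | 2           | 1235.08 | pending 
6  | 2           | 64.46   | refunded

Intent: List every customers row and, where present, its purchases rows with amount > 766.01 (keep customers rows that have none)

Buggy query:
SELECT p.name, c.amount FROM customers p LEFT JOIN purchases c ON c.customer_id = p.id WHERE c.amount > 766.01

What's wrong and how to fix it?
Bug: A WHERE condition on the right-hand table after LEFT JOIN drops unmatched parents

Fix: Move the right-table condition into the ON clause so unmatched parents are kept

Corrected query:
SELECT p.name, c.amount FROM customers p LEFT JOIN purchases c ON c.customer_id = p.id AND c.amount > 766.01

Result:
name  | amount 
------+--------
Frank | NULL   
Carol | 1235.08
Carol | 1472.23
Bob   | 1787.4 
Bob   | 1897.05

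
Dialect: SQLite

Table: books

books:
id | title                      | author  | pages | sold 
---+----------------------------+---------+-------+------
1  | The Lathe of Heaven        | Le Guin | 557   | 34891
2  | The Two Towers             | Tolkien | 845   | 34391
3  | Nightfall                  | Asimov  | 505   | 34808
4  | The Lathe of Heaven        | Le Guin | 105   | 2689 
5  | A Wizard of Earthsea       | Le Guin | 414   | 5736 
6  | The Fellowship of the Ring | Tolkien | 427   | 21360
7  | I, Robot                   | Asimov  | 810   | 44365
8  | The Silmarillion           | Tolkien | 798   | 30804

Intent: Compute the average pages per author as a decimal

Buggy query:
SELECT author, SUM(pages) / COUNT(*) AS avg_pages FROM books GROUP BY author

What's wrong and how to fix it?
Bug: Both operands are integers, so '/' performs integer division and truncates

Fix: Cast one side to REAL so the division keeps the fractional part

Corrected query:
SELECT author, SUM(pages) * 1.0 / COUNT(*) AS avg_pages FROM books GROUP BY author

Result:
author  | avg_pages 
--------+-----------
Asimov  | 657.5     
Le Guin | 358.666667
Tolkien | 690       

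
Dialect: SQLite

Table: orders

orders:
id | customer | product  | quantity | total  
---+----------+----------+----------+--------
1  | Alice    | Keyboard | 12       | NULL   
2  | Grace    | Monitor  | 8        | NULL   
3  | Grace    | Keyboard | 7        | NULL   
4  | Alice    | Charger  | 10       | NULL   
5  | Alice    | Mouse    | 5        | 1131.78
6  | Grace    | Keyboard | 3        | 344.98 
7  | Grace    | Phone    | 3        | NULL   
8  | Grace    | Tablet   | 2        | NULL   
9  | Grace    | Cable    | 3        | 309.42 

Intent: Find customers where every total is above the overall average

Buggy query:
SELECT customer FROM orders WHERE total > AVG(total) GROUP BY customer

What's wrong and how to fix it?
Bug: WHERE evaluates per row before aggregation, so AVG() is unavailable

Fix: Use a subquery for AVG and a HAVING MIN(...) filter so the condition holds for every row in the group

Corrected query:
SELECT customer FROM orders GROUP BY customer HAVING MIN(total) > (SELECT AVG(total) FROM orders)

Result:
customer
--------
Alice   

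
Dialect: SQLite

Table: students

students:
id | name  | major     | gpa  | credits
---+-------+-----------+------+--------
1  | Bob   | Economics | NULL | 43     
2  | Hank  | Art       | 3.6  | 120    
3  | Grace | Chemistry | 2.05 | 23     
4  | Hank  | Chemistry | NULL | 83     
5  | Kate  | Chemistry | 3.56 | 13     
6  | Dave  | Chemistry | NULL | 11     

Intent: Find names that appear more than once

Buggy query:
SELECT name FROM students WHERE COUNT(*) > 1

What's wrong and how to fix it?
Bug: WHERE can't reference COUNT(*); aggregates are computed after WHERE

Fix: Group first, then use HAVING for the count condition

Corrected query:
SELECT name FROM students GROUP BY name HAVING COUNT(*) > 1

Result:
name
----
Hank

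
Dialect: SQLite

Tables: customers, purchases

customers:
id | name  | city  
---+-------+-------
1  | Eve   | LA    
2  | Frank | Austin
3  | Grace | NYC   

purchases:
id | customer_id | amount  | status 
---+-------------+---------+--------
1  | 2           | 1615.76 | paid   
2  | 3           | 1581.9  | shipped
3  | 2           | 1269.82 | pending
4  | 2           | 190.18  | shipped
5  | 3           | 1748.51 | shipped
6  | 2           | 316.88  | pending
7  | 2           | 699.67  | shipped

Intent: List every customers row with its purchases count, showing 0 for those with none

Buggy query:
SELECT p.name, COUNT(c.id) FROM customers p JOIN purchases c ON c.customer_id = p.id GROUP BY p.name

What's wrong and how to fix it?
Bug: INNER JOIN drops customers rows that have no matching purchases rows

Fix: Switch to LEFT JOIN to retain unmatched parent rows

Corrected query:
SELECT p.name, COUNT(c.id) FROM customers p LEFT JOIN purchases c ON c.customer_id = p.id GROUP BY p.name

Result:
name  | COUNT(c.id)
------+------------
Eve   | 0          
Frank | 5          
Grace | 2          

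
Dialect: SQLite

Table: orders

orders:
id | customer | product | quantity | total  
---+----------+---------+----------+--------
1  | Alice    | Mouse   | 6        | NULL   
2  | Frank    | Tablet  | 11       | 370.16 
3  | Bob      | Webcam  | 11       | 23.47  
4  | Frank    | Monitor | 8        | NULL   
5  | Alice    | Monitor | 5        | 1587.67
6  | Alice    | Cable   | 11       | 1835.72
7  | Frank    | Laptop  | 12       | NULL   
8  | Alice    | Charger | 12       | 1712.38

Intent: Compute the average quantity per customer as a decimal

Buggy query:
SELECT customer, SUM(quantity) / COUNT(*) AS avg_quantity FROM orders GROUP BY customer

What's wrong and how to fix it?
Bug: SUM(quantity) and COUNT(*) are both integers; the division truncates the fractional part

Fix: Multiply by 1.0 (or CAST to REAL) to force floating-point division

Corrected query:
SELECT customer, SUM(quantity) * 1.0 / COUNT(*) AS avg_quantity FROM orders GROUP BY customer

Result:
customer | avg_quantity
---------+-------------
Alice    | 8.5         
Bob      | 11          
Frank    | 10.333333   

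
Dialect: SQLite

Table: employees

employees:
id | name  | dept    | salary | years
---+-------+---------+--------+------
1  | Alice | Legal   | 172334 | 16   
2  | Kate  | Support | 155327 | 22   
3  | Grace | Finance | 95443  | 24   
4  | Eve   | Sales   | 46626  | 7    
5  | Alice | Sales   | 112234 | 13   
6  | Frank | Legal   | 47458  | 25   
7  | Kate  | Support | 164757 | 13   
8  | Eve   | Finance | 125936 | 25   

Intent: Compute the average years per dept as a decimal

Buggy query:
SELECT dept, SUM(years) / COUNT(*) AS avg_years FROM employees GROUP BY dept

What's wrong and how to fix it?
Bug: Both operands are integers, so '/' performs integer division and truncates

Fix: Cast one side to REAL so the division keeps the fractional part

Corrected query:
SELECT dept, SUM(years) * 1.0 / COUNT(*) AS avg_years FROM employees GROUP BY dept

Result:
dept    | avg_years
--------+----------
Finance | 24.5     
Legal   | 20.5     
Sales   | 10       
Support | 17.5     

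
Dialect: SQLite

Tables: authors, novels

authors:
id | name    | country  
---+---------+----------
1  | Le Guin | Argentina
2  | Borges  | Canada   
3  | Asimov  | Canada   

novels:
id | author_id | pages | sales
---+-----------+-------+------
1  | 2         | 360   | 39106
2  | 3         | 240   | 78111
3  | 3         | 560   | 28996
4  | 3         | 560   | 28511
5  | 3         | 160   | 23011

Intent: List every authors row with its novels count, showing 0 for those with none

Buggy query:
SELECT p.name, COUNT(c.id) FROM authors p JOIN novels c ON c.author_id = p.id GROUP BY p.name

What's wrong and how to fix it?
Bug: An inner join excludes parents with zero children

Fix: Switch to LEFT JOIN to retain unmatched parent rows

Corrected query:
SELECT p.name, COUNT(c.id) FROM authors p LEFT JOIN novels c ON c.author_id = p.id GROUP BY p.name

Result:
name    | COUNT(c.id)
--------+------------
Asimov  | 4          
Borges  | 1          
Le Guin | 0          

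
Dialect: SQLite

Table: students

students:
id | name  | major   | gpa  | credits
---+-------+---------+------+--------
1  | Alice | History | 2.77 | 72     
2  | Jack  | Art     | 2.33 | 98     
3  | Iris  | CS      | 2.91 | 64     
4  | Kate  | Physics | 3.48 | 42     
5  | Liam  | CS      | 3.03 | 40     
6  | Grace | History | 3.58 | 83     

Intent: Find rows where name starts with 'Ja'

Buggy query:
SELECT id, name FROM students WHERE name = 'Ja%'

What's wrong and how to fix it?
Bug: Wildcards only work with LIKE; '=' treats '%' as a literal character

Fix: Use LIKE for wildcard pattern matching

Corrected query:
SELECT id, name FROM students WHERE name LIKE 'Ja%'

Result:
id | name
---+-----
2  | Jack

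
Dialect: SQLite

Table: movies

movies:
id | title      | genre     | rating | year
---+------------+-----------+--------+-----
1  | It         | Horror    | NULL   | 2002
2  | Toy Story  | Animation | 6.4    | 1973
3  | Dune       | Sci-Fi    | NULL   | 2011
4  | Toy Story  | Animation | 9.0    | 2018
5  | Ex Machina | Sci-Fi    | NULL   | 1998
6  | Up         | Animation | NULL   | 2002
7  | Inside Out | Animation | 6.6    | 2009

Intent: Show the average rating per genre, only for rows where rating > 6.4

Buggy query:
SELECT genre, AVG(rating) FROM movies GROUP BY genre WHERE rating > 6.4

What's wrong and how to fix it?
Bug: WHERE cannot follow GROUP BY

Fix: Move the WHERE clause before GROUP BY

Corrected query:
SELECT genre, AVG(rating) FROM movies WHERE rating > 6.4 GROUP BY genre

Result:
genre     | AVG(rating)
----------+------------
Animation | 7.8        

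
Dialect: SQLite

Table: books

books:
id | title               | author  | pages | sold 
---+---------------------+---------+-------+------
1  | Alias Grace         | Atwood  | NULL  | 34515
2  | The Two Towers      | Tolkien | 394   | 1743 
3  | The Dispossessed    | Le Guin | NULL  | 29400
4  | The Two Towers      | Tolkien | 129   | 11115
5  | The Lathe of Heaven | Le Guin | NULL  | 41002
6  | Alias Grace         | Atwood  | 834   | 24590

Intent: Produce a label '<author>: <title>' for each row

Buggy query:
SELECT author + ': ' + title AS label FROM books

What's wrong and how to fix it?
Bug: SQLite uses || for string concatenation; + coerces text to numbers (yielding 0)

Fix: Use the || operator for string concatenation

Corrected query:
SELECT author || ': ' || title AS label FROM books

Result:
label                       
----------------------------
Atwood: Alias Grace         
Tolkien: The Two Towers     
Le Guin: The Dispossessed   
Tolkien: The Two Towers     
Le Guin: The Lathe of Heaven
Atwood: Alias Grace         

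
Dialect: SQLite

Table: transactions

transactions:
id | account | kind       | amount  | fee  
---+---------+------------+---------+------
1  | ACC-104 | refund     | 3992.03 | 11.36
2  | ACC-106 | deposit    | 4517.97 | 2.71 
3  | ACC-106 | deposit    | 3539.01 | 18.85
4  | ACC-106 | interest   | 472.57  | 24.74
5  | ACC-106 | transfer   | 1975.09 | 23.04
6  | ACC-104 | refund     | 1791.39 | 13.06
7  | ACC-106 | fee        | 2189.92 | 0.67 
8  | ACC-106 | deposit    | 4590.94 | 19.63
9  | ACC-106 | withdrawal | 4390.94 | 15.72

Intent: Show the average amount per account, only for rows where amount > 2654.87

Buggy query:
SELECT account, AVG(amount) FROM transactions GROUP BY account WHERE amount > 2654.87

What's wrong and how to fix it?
Bug: WHERE cannot follow GROUP BY

Fix: Place WHERE between FROM and GROUP BY

Corrected query:
SELECT account, AVG(amount) FROM transactions WHERE amount > 2654.87 GROUP BY account

Result:
account | AVG(amount)
--------+------------
ACC-104 | 3992.03    
ACC-106 | 4259.715   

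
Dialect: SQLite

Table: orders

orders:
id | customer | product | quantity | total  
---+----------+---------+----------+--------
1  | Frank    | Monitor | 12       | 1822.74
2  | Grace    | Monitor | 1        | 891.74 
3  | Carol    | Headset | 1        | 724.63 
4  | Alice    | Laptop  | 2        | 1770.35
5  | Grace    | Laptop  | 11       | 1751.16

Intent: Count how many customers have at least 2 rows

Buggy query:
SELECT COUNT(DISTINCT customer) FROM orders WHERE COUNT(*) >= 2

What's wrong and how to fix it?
Bug: COUNT(*) cannot appear in WHERE; the per-group count doesn't exist yet

Fix: Use a subquery that GROUPs and filters with HAVING, then count its rows

Corrected query:
SELECT COUNT(*) FROM (SELECT customer FROM orders GROUP BY customer HAVING COUNT(*) >= 2)

Result:
COUNT(*)
--------
1       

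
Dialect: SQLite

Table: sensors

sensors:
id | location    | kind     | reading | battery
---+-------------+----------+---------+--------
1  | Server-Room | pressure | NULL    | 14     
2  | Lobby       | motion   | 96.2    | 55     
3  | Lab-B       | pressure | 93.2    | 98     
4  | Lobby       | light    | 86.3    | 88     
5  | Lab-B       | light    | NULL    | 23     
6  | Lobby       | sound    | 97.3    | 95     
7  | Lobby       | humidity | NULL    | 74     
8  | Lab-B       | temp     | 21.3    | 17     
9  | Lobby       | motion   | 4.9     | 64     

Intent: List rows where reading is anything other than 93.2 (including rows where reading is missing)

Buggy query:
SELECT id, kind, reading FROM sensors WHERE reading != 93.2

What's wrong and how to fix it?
Bug: 'reading != 93.2' is unknown when reading is NULL, so NULL rows are silently excluded

Fix: Handle NULL separately with IS NULL alongside the inequality

Corrected query:
SELECT id, kind, reading FROM sensors WHERE reading != 93.2 OR reading IS NULL

Result:
id | kind     | reading
---+----------+--------
1  | pressure | NULL   
2  | motion   | 96.2   
4  | light    | 86.3   
5  | light    | NULL   
6  | sound    | 97.3   
7  | humidity | NULL   
8  | temp     | 21.3   
9  | motion   | 4.9    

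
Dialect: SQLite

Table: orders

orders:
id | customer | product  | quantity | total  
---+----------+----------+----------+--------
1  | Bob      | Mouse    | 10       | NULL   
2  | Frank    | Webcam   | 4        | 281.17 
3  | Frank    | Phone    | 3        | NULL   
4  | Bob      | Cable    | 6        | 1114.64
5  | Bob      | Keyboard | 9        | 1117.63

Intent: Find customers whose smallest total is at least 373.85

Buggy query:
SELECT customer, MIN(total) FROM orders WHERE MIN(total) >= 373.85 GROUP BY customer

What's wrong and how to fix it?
Bug: MIN() in WHERE is a misuse of aggregate

Fix: Replace WHERE with HAVING after the GROUP BY

Corrected query:
SELECT customer, MIN(total) FROM orders GROUP BY customer HAVING MIN(total) >= 373.85

Result:
customer | MIN(total)
---------+-----------
Bob      | 1114.64   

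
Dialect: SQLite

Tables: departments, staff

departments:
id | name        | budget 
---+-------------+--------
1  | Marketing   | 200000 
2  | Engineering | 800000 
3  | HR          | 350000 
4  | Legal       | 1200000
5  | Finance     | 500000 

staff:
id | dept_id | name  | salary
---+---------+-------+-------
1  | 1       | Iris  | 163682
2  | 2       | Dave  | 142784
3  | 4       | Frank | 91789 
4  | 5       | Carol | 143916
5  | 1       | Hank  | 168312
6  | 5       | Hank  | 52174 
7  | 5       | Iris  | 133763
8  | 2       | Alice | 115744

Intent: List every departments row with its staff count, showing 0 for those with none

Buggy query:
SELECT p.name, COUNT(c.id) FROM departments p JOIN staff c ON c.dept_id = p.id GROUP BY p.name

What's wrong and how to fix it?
Bug: INNER JOIN drops departments rows that have no matching staff rows

Fix: Switch to LEFT JOIN to retain unmatched parent rows

Corrected query:
SELECT p.name, COUNT(c.id) FROM departments p LEFT JOIN staff c ON c.dept_id = p.id GROUP BY p.name

Result:
name        | COUNT(c.id)
------------+------------
Engineering | 2          
Finance     | 3          
HR          | 0          
Legal       | 1          
Marketing   | 2          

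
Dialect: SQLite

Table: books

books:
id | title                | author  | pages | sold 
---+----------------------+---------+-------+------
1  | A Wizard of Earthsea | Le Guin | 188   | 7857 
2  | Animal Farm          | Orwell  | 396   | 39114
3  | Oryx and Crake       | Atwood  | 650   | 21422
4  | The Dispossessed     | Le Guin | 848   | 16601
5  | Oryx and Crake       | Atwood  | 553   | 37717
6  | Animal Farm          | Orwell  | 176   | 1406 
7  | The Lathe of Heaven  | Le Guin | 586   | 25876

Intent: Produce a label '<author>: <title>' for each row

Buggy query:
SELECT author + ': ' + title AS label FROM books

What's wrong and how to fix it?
Bug: SQLite uses || for string concatenation; + coerces text to numbers (yielding 0)

Fix: Use the || operator for string concatenation

Corrected query:
SELECT author || ': ' || title AS label FROM books

Result:
label                        
-----------------------------
Le Guin: A Wizard of Earthsea
Orwell: Animal Farm          
Atwood: Oryx and Crake       
Le Guin: The Dispossessed    
Atwood: Oryx and Crake       
Orwell: Animal Farm          
Le Guin: The Lathe of Heaven 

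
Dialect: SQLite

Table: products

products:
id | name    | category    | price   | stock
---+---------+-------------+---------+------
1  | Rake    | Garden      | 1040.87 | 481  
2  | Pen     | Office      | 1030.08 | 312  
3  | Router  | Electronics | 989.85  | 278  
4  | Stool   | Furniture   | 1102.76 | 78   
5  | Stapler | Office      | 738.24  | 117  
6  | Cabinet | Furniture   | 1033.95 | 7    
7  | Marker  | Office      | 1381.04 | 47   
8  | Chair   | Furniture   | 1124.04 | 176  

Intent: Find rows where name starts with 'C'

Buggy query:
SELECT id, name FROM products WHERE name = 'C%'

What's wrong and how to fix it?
Bug: Wildcards only work with LIKE; '=' treats '%' as a literal character

Fix: Use LIKE for wildcard pattern matching

Corrected query:
SELECT id, name FROM products WHERE name LIKE 'C%'

Result:
id | name   
---+--------
6  | Cabinet
8  | Chair  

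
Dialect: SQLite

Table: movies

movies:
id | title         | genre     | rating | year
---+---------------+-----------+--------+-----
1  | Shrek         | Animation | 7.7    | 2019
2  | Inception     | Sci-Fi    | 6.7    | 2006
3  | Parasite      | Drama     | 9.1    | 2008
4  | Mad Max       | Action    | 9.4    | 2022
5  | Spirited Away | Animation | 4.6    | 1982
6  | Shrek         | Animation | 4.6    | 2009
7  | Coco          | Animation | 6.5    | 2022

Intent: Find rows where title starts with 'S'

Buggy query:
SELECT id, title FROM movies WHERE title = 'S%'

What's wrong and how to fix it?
Bug: Wildcards only work with LIKE; '=' treats '%' as a literal character

Fix: Use LIKE for wildcard pattern matching

Corrected query:
SELECT id, title FROM movies WHERE title LIKE 'S%'

Result:
id | title        
---+--------------
1  | Shrek        
5  | Spirited Away
6  | Shrek        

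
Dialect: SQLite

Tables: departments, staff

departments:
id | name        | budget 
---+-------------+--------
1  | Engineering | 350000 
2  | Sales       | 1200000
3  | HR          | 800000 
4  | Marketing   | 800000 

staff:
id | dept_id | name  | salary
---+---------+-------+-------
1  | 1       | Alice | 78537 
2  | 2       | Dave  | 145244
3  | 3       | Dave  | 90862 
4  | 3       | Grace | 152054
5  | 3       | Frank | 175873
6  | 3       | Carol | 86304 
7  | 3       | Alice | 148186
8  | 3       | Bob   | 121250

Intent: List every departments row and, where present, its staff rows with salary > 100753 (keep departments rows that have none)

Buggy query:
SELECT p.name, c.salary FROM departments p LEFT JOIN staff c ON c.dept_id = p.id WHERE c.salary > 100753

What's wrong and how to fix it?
Bug: Filtering c.salary in WHERE discards the NULL rows produced by LEFT JOIN, turning it into an inner join

Fix: Put 'c.salary > 100753' in the JOIN's ON clause instead of WHERE

Corrected query:
SELECT p.name, c.salary FROM departments p LEFT JOIN staff c ON c.dept_id = p.id AND c.salary > 100753

Result:
name        | salary
------------+-------
Engineering | NULL  
Sales       | 145244
HR          | 121250
HR          | 148186
HR          | 152054
HR          | 175873
Marketing   | NULL  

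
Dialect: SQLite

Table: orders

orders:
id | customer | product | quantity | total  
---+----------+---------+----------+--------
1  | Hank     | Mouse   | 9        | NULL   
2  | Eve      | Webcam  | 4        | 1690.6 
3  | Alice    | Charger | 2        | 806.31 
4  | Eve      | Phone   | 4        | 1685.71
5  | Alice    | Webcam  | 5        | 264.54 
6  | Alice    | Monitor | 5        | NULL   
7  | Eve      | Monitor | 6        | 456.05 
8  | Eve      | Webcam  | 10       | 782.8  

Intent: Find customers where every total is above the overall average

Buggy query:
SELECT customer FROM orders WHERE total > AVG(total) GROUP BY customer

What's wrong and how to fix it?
Bug: AVG() is an aggregate; it can't sit directly in WHERE

Fix: Compute the overall average in a scalar subquery and compare each group's MIN against it in HAVING

Corrected query:
SELECT customer FROM orders GROUP BY customer HAVING MIN(total) > (SELECT AVG(total) FROM orders)

Result:
(no rows)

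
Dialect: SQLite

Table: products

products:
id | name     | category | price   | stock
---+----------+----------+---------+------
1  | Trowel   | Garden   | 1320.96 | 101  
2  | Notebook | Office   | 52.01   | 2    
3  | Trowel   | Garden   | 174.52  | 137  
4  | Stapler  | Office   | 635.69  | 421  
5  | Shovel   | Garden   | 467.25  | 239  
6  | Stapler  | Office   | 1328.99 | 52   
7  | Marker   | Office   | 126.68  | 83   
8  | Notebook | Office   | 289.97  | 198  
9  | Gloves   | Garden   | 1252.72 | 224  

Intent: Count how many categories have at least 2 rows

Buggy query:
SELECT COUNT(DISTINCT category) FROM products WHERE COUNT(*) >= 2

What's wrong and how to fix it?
Bug: WHERE filters individual rows, not groups, so a group-level COUNT is invalid there

Fix: Group first with HAVING COUNT(*) >= 2, then COUNT the resulting groups

Corrected query:
SELECT COUNT(*) FROM (SELECT category FROM products GROUP BY category HAVING COUNT(*) >= 2)

Result:
COUNT(*)
--------
2       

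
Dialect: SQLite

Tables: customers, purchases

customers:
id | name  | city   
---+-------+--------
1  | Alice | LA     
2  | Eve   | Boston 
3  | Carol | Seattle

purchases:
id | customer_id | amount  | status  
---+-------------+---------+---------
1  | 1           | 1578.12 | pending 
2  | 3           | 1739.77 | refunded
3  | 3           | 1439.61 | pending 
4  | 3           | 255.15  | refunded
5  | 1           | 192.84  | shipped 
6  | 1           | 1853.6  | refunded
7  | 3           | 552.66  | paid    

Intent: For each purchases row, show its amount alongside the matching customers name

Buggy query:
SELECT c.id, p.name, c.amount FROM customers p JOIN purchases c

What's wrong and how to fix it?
Bug: Missing join condition: each purchases row is matched to all customers rows instead of just its own

Fix: Add ON c.customer_id = p.id to the JOIN

Corrected query:
SELECT c.id, p.name, c.amount FROM customers p JOIN purchases c ON c.customer_id = p.id

Result:
id | name  | amount 
---+-------+--------
1  | Alice | 1578.12
2  | Carol | 1739.77
3  | Carol | 1439.61
4  | Carol | 255.15 
5  | Alice | 192.84 
6  | Alice | 1853.6 
7  | Carol | 552.66 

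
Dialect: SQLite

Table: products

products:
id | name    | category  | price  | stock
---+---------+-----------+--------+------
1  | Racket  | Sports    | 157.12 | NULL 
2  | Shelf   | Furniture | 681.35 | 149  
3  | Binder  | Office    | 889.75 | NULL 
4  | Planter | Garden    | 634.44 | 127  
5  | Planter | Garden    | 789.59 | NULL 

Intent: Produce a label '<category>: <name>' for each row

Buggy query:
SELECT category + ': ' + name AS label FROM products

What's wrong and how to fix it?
Bug: SQLite uses || for string concatenation; + coerces text to numbers (yielding 0)

Fix: Use the || operator for string concatenation

Corrected query:
SELECT category || ': ' || name AS label FROM products

Result:
label           
----------------
Sports: Racket  
Furniture: Shelf
Office: Binder  
Garden: Planter 
Garden: Planter 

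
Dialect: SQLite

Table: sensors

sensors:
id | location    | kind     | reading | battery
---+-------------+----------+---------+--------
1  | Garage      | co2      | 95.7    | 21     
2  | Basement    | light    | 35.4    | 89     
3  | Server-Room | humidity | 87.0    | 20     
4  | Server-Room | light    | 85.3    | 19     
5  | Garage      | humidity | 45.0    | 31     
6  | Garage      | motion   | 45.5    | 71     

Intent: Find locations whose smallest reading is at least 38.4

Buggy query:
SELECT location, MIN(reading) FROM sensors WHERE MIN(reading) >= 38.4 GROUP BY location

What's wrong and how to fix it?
Bug: MIN() in WHERE is a misuse of aggregate

Fix: Replace WHERE with HAVING after the GROUP BY

Corrected query:
SELECT location, MIN(reading) FROM sensors GROUP BY location HAVING MIN(reading) >= 38.4

Result:
location    | MIN(reading)
------------+-------------
Garage      | 45          
Server-Room | 85.3        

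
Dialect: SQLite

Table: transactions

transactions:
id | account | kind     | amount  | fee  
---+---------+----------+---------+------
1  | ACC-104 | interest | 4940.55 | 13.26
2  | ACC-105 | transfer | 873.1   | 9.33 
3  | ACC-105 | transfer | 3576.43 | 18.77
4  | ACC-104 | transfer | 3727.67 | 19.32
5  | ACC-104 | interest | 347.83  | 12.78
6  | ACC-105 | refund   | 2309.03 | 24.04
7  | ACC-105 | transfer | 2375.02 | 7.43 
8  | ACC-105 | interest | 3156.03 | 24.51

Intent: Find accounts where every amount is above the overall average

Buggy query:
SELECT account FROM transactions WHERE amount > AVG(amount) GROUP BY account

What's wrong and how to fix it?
Bug: AVG() is an aggregate; it can't sit directly in WHERE

Fix: Compute the overall average in a scalar subquery and compare each group's MIN against it in HAVING

Corrected query:
SELECT account FROM transactions GROUP BY account HAVING MIN(amount) > (SELECT AVG(amount) FROM transactions)

Result:
(no rows)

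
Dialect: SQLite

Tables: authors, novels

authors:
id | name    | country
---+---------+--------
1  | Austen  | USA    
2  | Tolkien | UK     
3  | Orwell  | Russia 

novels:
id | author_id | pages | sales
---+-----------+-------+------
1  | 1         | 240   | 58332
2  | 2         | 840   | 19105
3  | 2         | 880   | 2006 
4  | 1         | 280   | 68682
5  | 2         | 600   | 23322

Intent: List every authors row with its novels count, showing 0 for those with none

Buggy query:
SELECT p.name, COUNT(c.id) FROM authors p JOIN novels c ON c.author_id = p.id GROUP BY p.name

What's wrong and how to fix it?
Bug: An inner join excludes parents with zero children

Fix: Use LEFT JOIN so parents without children still appear (COUNT(c.id) gives 0)

Corrected query:
SELECT p.name, COUNT(c.id) FROM authors p LEFT JOIN novels c ON c.author_id = p.id GROUP BY p.name

Result:
name    | COUNT(c.id)
--------+------------
Austen  | 2          
Orwell  | 0          
Tolkien | 3          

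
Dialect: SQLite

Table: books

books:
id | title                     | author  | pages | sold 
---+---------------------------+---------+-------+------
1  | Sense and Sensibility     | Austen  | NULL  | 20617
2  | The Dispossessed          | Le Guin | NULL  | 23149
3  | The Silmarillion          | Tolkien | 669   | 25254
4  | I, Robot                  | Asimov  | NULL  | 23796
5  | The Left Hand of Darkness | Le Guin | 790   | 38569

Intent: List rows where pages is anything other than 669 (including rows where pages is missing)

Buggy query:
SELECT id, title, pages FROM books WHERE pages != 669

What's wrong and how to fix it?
Bug: Inequality against NULL is unknown, not true; rows with NULL are dropped

Fix: Add an explicit OR pages IS NULL to include the missing-value rows

Corrected query:
SELECT id, title, pages FROM books WHERE pages != 669 OR pages IS NULL

Result:
id | title                     | pages
---+---------------------------+------
1  | Sense and Sensibility     | NULL 
2  | The Dispossessed          | NULL 
4  | I, Robot                  | NULL 
5  | The Left Hand of Darkness | 790  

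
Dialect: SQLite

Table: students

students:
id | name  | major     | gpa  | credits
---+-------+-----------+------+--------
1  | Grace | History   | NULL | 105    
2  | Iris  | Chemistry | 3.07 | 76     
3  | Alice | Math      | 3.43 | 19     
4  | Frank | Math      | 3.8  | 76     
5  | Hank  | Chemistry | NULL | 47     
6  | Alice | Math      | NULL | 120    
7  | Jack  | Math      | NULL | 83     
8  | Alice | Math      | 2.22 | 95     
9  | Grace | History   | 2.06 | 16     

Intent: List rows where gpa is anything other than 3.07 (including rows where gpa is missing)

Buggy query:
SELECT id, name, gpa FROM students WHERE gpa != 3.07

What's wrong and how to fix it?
Bug: 'gpa != 3.07' is unknown when gpa is NULL, so NULL rows are silently excluded

Fix: Handle NULL separately with IS NULL alongside the inequality

Corrected query:
SELECT id, name, gpa FROM students WHERE gpa != 3.07 OR gpa IS NULL

Result:
id | name  | gpa 
---+-------+-----
1  | Grace | NULL
3  | Alice | 3.43
4  | Frank | 3.8 
5  | Hank  | NULL
6  | Alice | NULL
7  | Jack  | NULL
8  | Alice | 2.22
9  | Grace | 2.06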